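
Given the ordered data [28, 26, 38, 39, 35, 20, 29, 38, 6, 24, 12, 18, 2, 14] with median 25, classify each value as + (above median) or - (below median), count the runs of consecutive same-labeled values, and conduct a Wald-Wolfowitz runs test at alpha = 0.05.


Step 1: Compute median = 25; label A = above, B = below.
Labels in order: AAAAABAABBBBBB  (n_A = 7, n_B = 7)
Step 2: Count runs R = 4.
Step 3: Under H0 (random ordering), E[R] = 2*n_A*n_B/(n_A+n_B) + 1 = 2*7*7/14 + 1 = 8.0000.
        Var[R] = 2*n_A*n_B*(2*n_A*n_B - n_A - n_B) / ((n_A+n_B)^2 * (n_A+n_B-1)) = 8232/2548 = 3.2308.
        SD[R] = 1.7974.
Step 4: Continuity-corrected z = (R + 0.5 - E[R]) / SD[R] = (4 + 0.5 - 8.0000) / 1.7974 = -1.9472.
Step 5: Two-sided p-value via normal approximation = 2*(1 - Phi(|z|)) = 0.051508.
Step 6: alpha = 0.05. fail to reject H0.

R = 4, z = -1.9472, p = 0.051508, fail to reject H0.


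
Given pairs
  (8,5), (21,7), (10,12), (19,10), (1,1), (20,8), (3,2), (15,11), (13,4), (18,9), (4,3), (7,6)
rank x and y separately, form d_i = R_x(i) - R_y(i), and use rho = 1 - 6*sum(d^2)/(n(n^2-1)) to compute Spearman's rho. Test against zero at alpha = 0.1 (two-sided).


Step 1: Rank x and y separately (midranks; no ties here).
rank(x): 8->5, 21->12, 10->6, 19->10, 1->1, 20->11, 3->2, 15->8, 13->7, 18->9, 4->3, 7->4
rank(y): 5->5, 7->7, 12->12, 10->10, 1->1, 8->8, 2->2, 11->11, 4->4, 9->9, 3->3, 6->6
Step 2: d_i = R_x(i) - R_y(i); compute d_i^2.
  (5-5)^2=0, (12-7)^2=25, (6-12)^2=36, (10-10)^2=0, (1-1)^2=0, (11-8)^2=9, (2-2)^2=0, (8-11)^2=9, (7-4)^2=9, (9-9)^2=0, (3-3)^2=0, (4-6)^2=4
sum(d^2) = 92.
Step 3: rho = 1 - 6*92 / (12*(12^2 - 1)) = 1 - 552/1716 = 0.678322.
Step 4: Under H0, t = rho * sqrt((n-2)/(1-rho^2)) = 2.9194 ~ t(10).
Step 5: Two-sided p-value from the t-distribution with 10 df = 0.015317.
Step 6: alpha = 0.1. reject H0.

rho = 0.6783, p = 0.015317, reject H0 at alpha = 0.1.


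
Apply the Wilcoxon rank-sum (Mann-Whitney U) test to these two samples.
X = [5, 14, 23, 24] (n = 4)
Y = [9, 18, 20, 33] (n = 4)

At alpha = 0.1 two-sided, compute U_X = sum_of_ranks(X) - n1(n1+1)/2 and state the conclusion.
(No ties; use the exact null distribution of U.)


Step 1: Combine and sort all 8 observations; assign midranks.
sorted (value, group): (5,X), (9,Y), (14,X), (18,Y), (20,Y), (23,X), (24,X), (33,Y)
ranks: 5->1, 9->2, 14->3, 18->4, 20->5, 23->6, 24->7, 33->8
Step 2: Rank sum for X: R1 = 1 + 3 + 6 + 7 = 17.
Step 3: U_X = R1 - n1(n1+1)/2 = 17 - 4*5/2 = 17 - 10 = 7.
       U_Y = n1*n2 - U_X = 16 - 7 = 9.
Step 4: No ties, so the exact null distribution of U (based on enumerating the C(8,4) = 70 equally likely rank assignments) gives the two-sided p-value.
Step 5: p-value = 0.885714; compare to alpha = 0.1. fail to reject H0.

U_X = 7, p = 0.885714, fail to reject H0 at alpha = 0.1.


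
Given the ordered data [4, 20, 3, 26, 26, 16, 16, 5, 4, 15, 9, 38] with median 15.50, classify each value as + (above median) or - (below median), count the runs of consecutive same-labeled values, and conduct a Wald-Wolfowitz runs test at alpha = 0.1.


Step 1: Compute median = 15.50; label A = above, B = below.
Labels in order: BABAAAABBBBA  (n_A = 6, n_B = 6)
Step 2: Count runs R = 6.
Step 3: Under H0 (random ordering), E[R] = 2*n_A*n_B/(n_A+n_B) + 1 = 2*6*6/12 + 1 = 7.0000.
        Var[R] = 2*n_A*n_B*(2*n_A*n_B - n_A - n_B) / ((n_A+n_B)^2 * (n_A+n_B-1)) = 4320/1584 = 2.7273.
        SD[R] = 1.6514.
Step 4: Continuity-corrected z = (R + 0.5 - E[R]) / SD[R] = (6 + 0.5 - 7.0000) / 1.6514 = -0.3028.
Step 5: Two-sided p-value via normal approximation = 2*(1 - Phi(|z|)) = 0.762069.
Step 6: alpha = 0.1. fail to reject H0.

R = 6, z = -0.3028, p = 0.762069, fail to reject H0.


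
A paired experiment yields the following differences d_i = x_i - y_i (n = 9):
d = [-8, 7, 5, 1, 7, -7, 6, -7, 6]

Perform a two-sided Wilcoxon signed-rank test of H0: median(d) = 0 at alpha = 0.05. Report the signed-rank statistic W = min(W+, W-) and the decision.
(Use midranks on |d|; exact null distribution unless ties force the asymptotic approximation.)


Step 1: Drop any zero differences (none here) and take |d_i|.
|d| = [8, 7, 5, 1, 7, 7, 6, 7, 6]
Step 2: Midrank |d_i| (ties get averaged ranks).
ranks: |8|->9, |7|->6.5, |5|->2, |1|->1, |7|->6.5, |7|->6.5, |6|->3.5, |7|->6.5, |6|->3.5
Step 3: Attach original signs; sum ranks with positive sign and with negative sign.
W+ = 6.5 + 2 + 1 + 6.5 + 3.5 + 3.5 = 23
W- = 9 + 6.5 + 6.5 = 22
(Check: W+ + W- = 45 should equal n(n+1)/2 = 45.)
Step 4: Test statistic W = min(W+, W-) = 22.
Step 5: Ties in |d|, so use the tie-corrected normal approximation.
        E[W] = n(n+1)/4 = 9*10/4 = 22.5.
        Tie groups: |d|=6 (t=2), |d|=7 (t=4); sum(t^3 - t) = 66.
        Var[W] = n(n+1)(2n+1)/24 - sum(t^3-t)/48 = 1710/24 - 66/48 = 69.875.
        z = (W - E[W]) / sqrt(Var[W]) = (22 - 22.5) / 8.3591 = -0.0598.
        Two-sided p = 2*Phi(z) = 0.952303.
Step 6: alpha = 0.05. fail to reject H0.

W+ = 23, W- = 22, W = min = 22, p = 0.952303, fail to reject H0.


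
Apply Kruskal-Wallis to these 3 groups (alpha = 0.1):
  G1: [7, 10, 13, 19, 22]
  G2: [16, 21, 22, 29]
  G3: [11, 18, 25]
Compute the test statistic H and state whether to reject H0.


Step 1: Combine all N = 12 observations and assign midranks.
sorted (value, group, rank): (7,G1,1), (10,G1,2), (11,G3,3), (13,G1,4), (16,G2,5), (18,G3,6), (19,G1,7), (21,G2,8), (22,G1,9.5), (22,G2,9.5), (25,G3,11), (29,G2,12)
Step 2: Sum ranks within each group.
R_1 = 23.5 (n_1 = 5)
R_2 = 34.5 (n_2 = 4)
R_3 = 20 (n_3 = 3)
Step 3: H = 12/(N(N+1)) * sum(R_i^2/n_i) - 3(N+1)
     = 12/(12*13) * (23.5^2/5 + 34.5^2/4 + 20^2/3) - 3*13
     = 0.076923 * 541.346 - 39
     = 2.641987.
Step 4: Ties present; correction factor C = 1 - 6/(12^3 - 12) = 0.996503. Corrected H = 2.641987 / 0.996503 = 2.651257.
Step 5: Under H0, H ~ chi^2(2); p-value = 0.265636.
Step 6: alpha = 0.1. fail to reject H0.

H = 2.6513, df = 2, p = 0.265636, fail to reject H0.


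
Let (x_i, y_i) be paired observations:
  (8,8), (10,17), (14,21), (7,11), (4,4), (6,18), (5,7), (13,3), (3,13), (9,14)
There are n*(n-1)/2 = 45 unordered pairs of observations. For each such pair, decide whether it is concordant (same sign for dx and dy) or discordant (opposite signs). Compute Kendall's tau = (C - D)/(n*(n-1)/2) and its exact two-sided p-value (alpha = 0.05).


Step 1: Enumerate the 45 unordered pairs (i,j) with i<j and classify each by sign(x_j-x_i) * sign(y_j-y_i).
  (1,2):dx=+2,dy=+9->C; (1,3):dx=+6,dy=+13->C; (1,4):dx=-1,dy=+3->D; (1,5):dx=-4,dy=-4->C
  (1,6):dx=-2,dy=+10->D; (1,7):dx=-3,dy=-1->C; (1,8):dx=+5,dy=-5->D; (1,9):dx=-5,dy=+5->D
  (1,10):dx=+1,dy=+6->C; (2,3):dx=+4,dy=+4->C; (2,4):dx=-3,dy=-6->C; (2,5):dx=-6,dy=-13->C
  (2,6):dx=-4,dy=+1->D; (2,7):dx=-5,dy=-10->C; (2,8):dx=+3,dy=-14->D; (2,9):dx=-7,dy=-4->C
  (2,10):dx=-1,dy=-3->C; (3,4):dx=-7,dy=-10->C; (3,5):dx=-10,dy=-17->C; (3,6):dx=-8,dy=-3->C
  (3,7):dx=-9,dy=-14->C; (3,8):dx=-1,dy=-18->C; (3,9):dx=-11,dy=-8->C; (3,10):dx=-5,dy=-7->C
  (4,5):dx=-3,dy=-7->C; (4,6):dx=-1,dy=+7->D; (4,7):dx=-2,dy=-4->C; (4,8):dx=+6,dy=-8->D
  (4,9):dx=-4,dy=+2->D; (4,10):dx=+2,dy=+3->C; (5,6):dx=+2,dy=+14->C; (5,7):dx=+1,dy=+3->C
  (5,8):dx=+9,dy=-1->D; (5,9):dx=-1,dy=+9->D; (5,10):dx=+5,dy=+10->C; (6,7):dx=-1,dy=-11->C
  (6,8):dx=+7,dy=-15->D; (6,9):dx=-3,dy=-5->C; (6,10):dx=+3,dy=-4->D; (7,8):dx=+8,dy=-4->D
  (7,9):dx=-2,dy=+6->D; (7,10):dx=+4,dy=+7->C; (8,9):dx=-10,dy=+10->D; (8,10):dx=-4,dy=+11->D
  (9,10):dx=+6,dy=+1->C
Step 2: C = 28, D = 17, total pairs = 45.
Step 3: tau = (C - D)/(n(n-1)/2) = (28 - 17)/45 = 0.244444.
Step 4: Exact two-sided p-value (enumerate n! = 3628800 permutations of y under H0): p = 0.380720.
Step 5: alpha = 0.05. fail to reject H0.

tau_b = 0.2444 (C=28, D=17), p = 0.380720, fail to reject H0.


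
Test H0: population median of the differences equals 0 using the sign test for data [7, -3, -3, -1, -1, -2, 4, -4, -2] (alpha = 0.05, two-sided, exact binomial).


Step 1: Discard zero differences. Original n = 9; n_eff = number of nonzero differences = 9.
Nonzero differences (with sign): +7, -3, -3, -1, -1, -2, +4, -4, -2
Step 2: Count signs: positive = 2, negative = 7.
Step 3: Under H0: P(positive) = 0.5, so the number of positives S ~ Bin(9, 0.5).
Step 4: Two-sided exact p-value = sum of Bin(9,0.5) probabilities at or below the observed probability = 0.179688.
Step 5: alpha = 0.05. fail to reject H0.

n_eff = 9, pos = 2, neg = 7, p = 0.179688, fail to reject H0.


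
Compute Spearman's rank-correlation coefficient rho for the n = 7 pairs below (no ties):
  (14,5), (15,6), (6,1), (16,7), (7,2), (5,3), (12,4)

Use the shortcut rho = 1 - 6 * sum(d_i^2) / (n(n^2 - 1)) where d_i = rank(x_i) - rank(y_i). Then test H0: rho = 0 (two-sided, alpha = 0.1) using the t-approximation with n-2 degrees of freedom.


Step 1: Rank x and y separately (midranks; no ties here).
rank(x): 14->5, 15->6, 6->2, 16->7, 7->3, 5->1, 12->4
rank(y): 5->5, 6->6, 1->1, 7->7, 2->2, 3->3, 4->4
Step 2: d_i = R_x(i) - R_y(i); compute d_i^2.
  (5-5)^2=0, (6-6)^2=0, (2-1)^2=1, (7-7)^2=0, (3-2)^2=1, (1-3)^2=4, (4-4)^2=0
sum(d^2) = 6.
Step 3: rho = 1 - 6*6 / (7*(7^2 - 1)) = 1 - 36/336 = 0.892857.
Step 4: Under H0, t = rho * sqrt((n-2)/(1-rho^2)) = 4.4333 ~ t(5).
Step 5: Two-sided p-value from the t-distribution with 5 df = 0.006807.
Step 6: alpha = 0.1. reject H0.

rho = 0.8929, p = 0.006807, reject H0 at alpha = 0.1.


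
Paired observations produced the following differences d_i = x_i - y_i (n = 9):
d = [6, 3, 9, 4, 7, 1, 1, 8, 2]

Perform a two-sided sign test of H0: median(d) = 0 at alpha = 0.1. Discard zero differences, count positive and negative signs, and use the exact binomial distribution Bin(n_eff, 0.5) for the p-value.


Step 1: Discard zero differences. Original n = 9; n_eff = number of nonzero differences = 9.
Nonzero differences (with sign): +6, +3, +9, +4, +7, +1, +1, +8, +2
Step 2: Count signs: positive = 9, negative = 0.
Step 3: Under H0: P(positive) = 0.5, so the number of positives S ~ Bin(9, 0.5).
Step 4: Two-sided exact p-value = sum of Bin(9,0.5) probabilities at or below the observed probability = 0.003906.
Step 5: alpha = 0.1. reject H0.

n_eff = 9, pos = 9, neg = 0, p = 0.003906, reject H0.


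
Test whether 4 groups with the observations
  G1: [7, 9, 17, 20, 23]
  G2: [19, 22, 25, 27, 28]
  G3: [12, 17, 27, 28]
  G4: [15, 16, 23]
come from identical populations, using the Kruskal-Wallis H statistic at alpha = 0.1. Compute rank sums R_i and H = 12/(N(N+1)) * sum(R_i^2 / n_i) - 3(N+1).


Step 1: Combine all N = 17 observations and assign midranks.
sorted (value, group, rank): (7,G1,1), (9,G1,2), (12,G3,3), (15,G4,4), (16,G4,5), (17,G1,6.5), (17,G3,6.5), (19,G2,8), (20,G1,9), (22,G2,10), (23,G1,11.5), (23,G4,11.5), (25,G2,13), (27,G2,14.5), (27,G3,14.5), (28,G2,16.5), (28,G3,16.5)
Step 2: Sum ranks within each group.
R_1 = 30 (n_1 = 5)
R_2 = 62 (n_2 = 5)
R_3 = 40.5 (n_3 = 4)
R_4 = 20.5 (n_4 = 3)
Step 3: H = 12/(N(N+1)) * sum(R_i^2/n_i) - 3(N+1)
     = 12/(17*18) * (30^2/5 + 62^2/5 + 40.5^2/4 + 20.5^2/3) - 3*18
     = 0.039216 * 1498.95 - 54
     = 4.782190.
Step 4: Ties present; correction factor C = 1 - 24/(17^3 - 17) = 0.995098. Corrected H = 4.782190 / 0.995098 = 4.805747.
Step 5: Under H0, H ~ chi^2(3); p-value = 0.186587.
Step 6: alpha = 0.1. fail to reject H0.

H = 4.8057, df = 3, p = 0.186587, fail to reject H0.


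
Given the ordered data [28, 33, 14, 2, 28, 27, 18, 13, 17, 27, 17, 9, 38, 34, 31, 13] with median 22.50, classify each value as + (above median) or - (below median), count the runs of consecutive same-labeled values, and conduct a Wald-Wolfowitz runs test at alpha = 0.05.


Step 1: Compute median = 22.50; label A = above, B = below.
Labels in order: AABBAABBBABBAAAB  (n_A = 8, n_B = 8)
Step 2: Count runs R = 8.
Step 3: Under H0 (random ordering), E[R] = 2*n_A*n_B/(n_A+n_B) + 1 = 2*8*8/16 + 1 = 9.0000.
        Var[R] = 2*n_A*n_B*(2*n_A*n_B - n_A - n_B) / ((n_A+n_B)^2 * (n_A+n_B-1)) = 14336/3840 = 3.7333.
        SD[R] = 1.9322.
Step 4: Continuity-corrected z = (R + 0.5 - E[R]) / SD[R] = (8 + 0.5 - 9.0000) / 1.9322 = -0.2588.
Step 5: Two-sided p-value via normal approximation = 2*(1 - Phi(|z|)) = 0.795809.
Step 6: alpha = 0.05. fail to reject H0.

R = 8, z = -0.2588, p = 0.795809, fail to reject H0.


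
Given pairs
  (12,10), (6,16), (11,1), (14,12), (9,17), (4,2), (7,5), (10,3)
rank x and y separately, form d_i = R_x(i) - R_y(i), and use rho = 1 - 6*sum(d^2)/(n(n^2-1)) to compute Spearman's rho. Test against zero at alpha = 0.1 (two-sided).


Step 1: Rank x and y separately (midranks; no ties here).
rank(x): 12->7, 6->2, 11->6, 14->8, 9->4, 4->1, 7->3, 10->5
rank(y): 10->5, 16->7, 1->1, 12->6, 17->8, 2->2, 5->4, 3->3
Step 2: d_i = R_x(i) - R_y(i); compute d_i^2.
  (7-5)^2=4, (2-7)^2=25, (6-1)^2=25, (8-6)^2=4, (4-8)^2=16, (1-2)^2=1, (3-4)^2=1, (5-3)^2=4
sum(d^2) = 80.
Step 3: rho = 1 - 6*80 / (8*(8^2 - 1)) = 1 - 480/504 = 0.047619.
Step 4: Under H0, t = rho * sqrt((n-2)/(1-rho^2)) = 0.1168 ~ t(6).
Step 5: Two-sided p-value from the t-distribution with 6 df = 0.910849.
Step 6: alpha = 0.1. fail to reject H0.

rho = 0.0476, p = 0.910849, fail to reject H0 at alpha = 0.1.


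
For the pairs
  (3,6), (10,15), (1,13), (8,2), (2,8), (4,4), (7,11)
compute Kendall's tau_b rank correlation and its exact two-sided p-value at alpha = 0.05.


Step 1: Enumerate the 21 unordered pairs (i,j) with i<j and classify each by sign(x_j-x_i) * sign(y_j-y_i).
  (1,2):dx=+7,dy=+9->C; (1,3):dx=-2,dy=+7->D; (1,4):dx=+5,dy=-4->D; (1,5):dx=-1,dy=+2->D
  (1,6):dx=+1,dy=-2->D; (1,7):dx=+4,dy=+5->C; (2,3):dx=-9,dy=-2->C; (2,4):dx=-2,dy=-13->C
  (2,5):dx=-8,dy=-7->C; (2,6):dx=-6,dy=-11->C; (2,7):dx=-3,dy=-4->C; (3,4):dx=+7,dy=-11->D
  (3,5):dx=+1,dy=-5->D; (3,6):dx=+3,dy=-9->D; (3,7):dx=+6,dy=-2->D; (4,5):dx=-6,dy=+6->D
  (4,6):dx=-4,dy=+2->D; (4,7):dx=-1,dy=+9->D; (5,6):dx=+2,dy=-4->D; (5,7):dx=+5,dy=+3->C
  (6,7):dx=+3,dy=+7->C
Step 2: C = 9, D = 12, total pairs = 21.
Step 3: tau = (C - D)/(n(n-1)/2) = (9 - 12)/21 = -0.142857.
Step 4: Exact two-sided p-value (enumerate n! = 5040 permutations of y under H0): p = 0.772619.
Step 5: alpha = 0.05. fail to reject H0.

tau_b = -0.1429 (C=9, D=12), p = 0.772619, fail to reject H0.


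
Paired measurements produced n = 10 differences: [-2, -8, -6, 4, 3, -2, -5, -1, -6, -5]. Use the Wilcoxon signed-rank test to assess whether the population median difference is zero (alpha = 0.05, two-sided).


Step 1: Drop any zero differences (none here) and take |d_i|.
|d| = [2, 8, 6, 4, 3, 2, 5, 1, 6, 5]
Step 2: Midrank |d_i| (ties get averaged ranks).
ranks: |2|->2.5, |8|->10, |6|->8.5, |4|->5, |3|->4, |2|->2.5, |5|->6.5, |1|->1, |6|->8.5, |5|->6.5
Step 3: Attach original signs; sum ranks with positive sign and with negative sign.
W+ = 5 + 4 = 9
W- = 2.5 + 10 + 8.5 + 2.5 + 6.5 + 1 + 8.5 + 6.5 = 46
(Check: W+ + W- = 55 should equal n(n+1)/2 = 55.)
Step 4: Test statistic W = min(W+, W-) = 9.
Step 5: Ties in |d|, so use the tie-corrected normal approximation.
        E[W] = n(n+1)/4 = 10*11/4 = 27.5.
        Tie groups: |d|=2 (t=2), |d|=5 (t=2), |d|=6 (t=2); sum(t^3 - t) = 18.
        Var[W] = n(n+1)(2n+1)/24 - sum(t^3-t)/48 = 2310/24 - 18/48 = 95.875.
        z = (W - E[W]) / sqrt(Var[W]) = (9 - 27.5) / 9.7916 = -1.8894.
        Two-sided p = 2*Phi(z) = 0.058841.
Step 6: alpha = 0.05. fail to reject H0.

W+ = 9, W- = 46, W = min = 9, p = 0.058841, fail to reject H0.


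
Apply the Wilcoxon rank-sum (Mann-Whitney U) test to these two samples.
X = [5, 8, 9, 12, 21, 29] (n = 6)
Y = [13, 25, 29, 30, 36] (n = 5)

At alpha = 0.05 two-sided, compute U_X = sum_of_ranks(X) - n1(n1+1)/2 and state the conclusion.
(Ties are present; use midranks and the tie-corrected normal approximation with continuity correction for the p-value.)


Step 1: Combine and sort all 11 observations; assign midranks.
sorted (value, group): (5,X), (8,X), (9,X), (12,X), (13,Y), (21,X), (25,Y), (29,X), (29,Y), (30,Y), (36,Y)
ranks: 5->1, 8->2, 9->3, 12->4, 13->5, 21->6, 25->7, 29->8.5, 29->8.5, 30->10, 36->11
Step 2: Rank sum for X: R1 = 1 + 2 + 3 + 4 + 6 + 8.5 = 24.5.
Step 3: U_X = R1 - n1(n1+1)/2 = 24.5 - 6*7/2 = 24.5 - 21 = 3.5.
       U_Y = n1*n2 - U_X = 30 - 3.5 = 26.5.
Step 4: Ties are present, so use the tie-corrected normal approximation (with continuity correction) for the p-value.
Step 5: p-value = 0.044126; compare to alpha = 0.05. reject H0.

U_X = 3.5, p = 0.044126, reject H0 at alpha = 0.05.


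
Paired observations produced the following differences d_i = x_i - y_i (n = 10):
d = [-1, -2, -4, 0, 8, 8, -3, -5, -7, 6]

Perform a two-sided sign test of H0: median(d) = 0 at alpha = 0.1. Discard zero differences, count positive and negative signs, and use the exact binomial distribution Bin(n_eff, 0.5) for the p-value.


Step 1: Discard zero differences. Original n = 10; n_eff = number of nonzero differences = 9.
Nonzero differences (with sign): -1, -2, -4, +8, +8, -3, -5, -7, +6
Step 2: Count signs: positive = 3, negative = 6.
Step 3: Under H0: P(positive) = 0.5, so the number of positives S ~ Bin(9, 0.5).
Step 4: Two-sided exact p-value = sum of Bin(9,0.5) probabilities at or below the observed probability = 0.507812.
Step 5: alpha = 0.1. fail to reject H0.

n_eff = 9, pos = 3, neg = 6, p = 0.507812, fail to reject H0.


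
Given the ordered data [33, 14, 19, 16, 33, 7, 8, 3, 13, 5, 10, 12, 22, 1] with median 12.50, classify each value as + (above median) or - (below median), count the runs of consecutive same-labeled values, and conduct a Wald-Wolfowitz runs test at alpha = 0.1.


Step 1: Compute median = 12.50; label A = above, B = below.
Labels in order: AAAAABBBABBBAB  (n_A = 7, n_B = 7)
Step 2: Count runs R = 6.
Step 3: Under H0 (random ordering), E[R] = 2*n_A*n_B/(n_A+n_B) + 1 = 2*7*7/14 + 1 = 8.0000.
        Var[R] = 2*n_A*n_B*(2*n_A*n_B - n_A - n_B) / ((n_A+n_B)^2 * (n_A+n_B-1)) = 8232/2548 = 3.2308.
        SD[R] = 1.7974.
Step 4: Continuity-corrected z = (R + 0.5 - E[R]) / SD[R] = (6 + 0.5 - 8.0000) / 1.7974 = -0.8345.
Step 5: Two-sided p-value via normal approximation = 2*(1 - Phi(|z|)) = 0.403986.
Step 6: alpha = 0.1. fail to reject H0.

R = 6, z = -0.8345, p = 0.403986, fail to reject H0.


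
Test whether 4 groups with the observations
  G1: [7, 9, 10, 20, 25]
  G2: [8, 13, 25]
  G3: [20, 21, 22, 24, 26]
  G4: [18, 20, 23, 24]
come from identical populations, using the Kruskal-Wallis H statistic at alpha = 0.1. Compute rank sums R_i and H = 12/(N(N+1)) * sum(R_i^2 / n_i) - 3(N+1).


Step 1: Combine all N = 17 observations and assign midranks.
sorted (value, group, rank): (7,G1,1), (8,G2,2), (9,G1,3), (10,G1,4), (13,G2,5), (18,G4,6), (20,G1,8), (20,G3,8), (20,G4,8), (21,G3,10), (22,G3,11), (23,G4,12), (24,G3,13.5), (24,G4,13.5), (25,G1,15.5), (25,G2,15.5), (26,G3,17)
Step 2: Sum ranks within each group.
R_1 = 31.5 (n_1 = 5)
R_2 = 22.5 (n_2 = 3)
R_3 = 59.5 (n_3 = 5)
R_4 = 39.5 (n_4 = 4)
Step 3: H = 12/(N(N+1)) * sum(R_i^2/n_i) - 3(N+1)
     = 12/(17*18) * (31.5^2/5 + 22.5^2/3 + 59.5^2/5 + 39.5^2/4) - 3*18
     = 0.039216 * 1465.31 - 54
     = 3.463235.
Step 4: Ties present; correction factor C = 1 - 36/(17^3 - 17) = 0.992647. Corrected H = 3.463235 / 0.992647 = 3.488889.
Step 5: Under H0, H ~ chi^2(3); p-value = 0.322206.
Step 6: alpha = 0.1. fail to reject H0.

H = 3.4889, df = 3, p = 0.322206, fail to reject H0.


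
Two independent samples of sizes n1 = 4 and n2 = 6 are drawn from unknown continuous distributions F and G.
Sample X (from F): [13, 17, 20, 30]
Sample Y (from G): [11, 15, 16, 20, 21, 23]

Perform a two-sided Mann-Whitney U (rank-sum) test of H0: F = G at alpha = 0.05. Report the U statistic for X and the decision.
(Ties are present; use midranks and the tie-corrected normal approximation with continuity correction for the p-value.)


Step 1: Combine and sort all 10 observations; assign midranks.
sorted (value, group): (11,Y), (13,X), (15,Y), (16,Y), (17,X), (20,X), (20,Y), (21,Y), (23,Y), (30,X)
ranks: 11->1, 13->2, 15->3, 16->4, 17->5, 20->6.5, 20->6.5, 21->8, 23->9, 30->10
Step 2: Rank sum for X: R1 = 2 + 5 + 6.5 + 10 = 23.5.
Step 3: U_X = R1 - n1(n1+1)/2 = 23.5 - 4*5/2 = 23.5 - 10 = 13.5.
       U_Y = n1*n2 - U_X = 24 - 13.5 = 10.5.
Step 4: Ties are present, so use the tie-corrected normal approximation (with continuity correction) for the p-value.
Step 5: p-value = 0.830664; compare to alpha = 0.05. fail to reject H0.

U_X = 13.5, p = 0.830664, fail to reject H0 at alpha = 0.05.


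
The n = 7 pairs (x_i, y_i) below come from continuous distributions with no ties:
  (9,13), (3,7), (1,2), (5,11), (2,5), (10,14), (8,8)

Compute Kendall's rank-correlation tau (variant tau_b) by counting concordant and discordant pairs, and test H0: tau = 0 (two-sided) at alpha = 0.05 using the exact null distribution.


Step 1: Enumerate the 21 unordered pairs (i,j) with i<j and classify each by sign(x_j-x_i) * sign(y_j-y_i).
  (1,2):dx=-6,dy=-6->C; (1,3):dx=-8,dy=-11->C; (1,4):dx=-4,dy=-2->C; (1,5):dx=-7,dy=-8->C
  (1,6):dx=+1,dy=+1->C; (1,7):dx=-1,dy=-5->C; (2,3):dx=-2,dy=-5->C; (2,4):dx=+2,dy=+4->C
  (2,5):dx=-1,dy=-2->C; (2,6):dx=+7,dy=+7->C; (2,7):dx=+5,dy=+1->C; (3,4):dx=+4,dy=+9->C
  (3,5):dx=+1,dy=+3->C; (3,6):dx=+9,dy=+12->C; (3,7):dx=+7,dy=+6->C; (4,5):dx=-3,dy=-6->C
  (4,6):dx=+5,dy=+3->C; (4,7):dx=+3,dy=-3->D; (5,6):dx=+8,dy=+9->C; (5,7):dx=+6,dy=+3->C
  (6,7):dx=-2,dy=-6->C
Step 2: C = 20, D = 1, total pairs = 21.
Step 3: tau = (C - D)/(n(n-1)/2) = (20 - 1)/21 = 0.904762.
Step 4: Exact two-sided p-value (enumerate n! = 5040 permutations of y under H0): p = 0.002778.
Step 5: alpha = 0.05. reject H0.

tau_b = 0.9048 (C=20, D=1), p = 0.002778, reject H0.


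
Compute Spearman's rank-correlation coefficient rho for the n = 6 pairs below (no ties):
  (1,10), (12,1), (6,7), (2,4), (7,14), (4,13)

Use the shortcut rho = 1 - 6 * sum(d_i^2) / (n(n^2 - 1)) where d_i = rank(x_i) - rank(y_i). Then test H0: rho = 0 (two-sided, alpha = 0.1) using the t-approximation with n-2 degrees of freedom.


Step 1: Rank x and y separately (midranks; no ties here).
rank(x): 1->1, 12->6, 6->4, 2->2, 7->5, 4->3
rank(y): 10->4, 1->1, 7->3, 4->2, 14->6, 13->5
Step 2: d_i = R_x(i) - R_y(i); compute d_i^2.
  (1-4)^2=9, (6-1)^2=25, (4-3)^2=1, (2-2)^2=0, (5-6)^2=1, (3-5)^2=4
sum(d^2) = 40.
Step 3: rho = 1 - 6*40 / (6*(6^2 - 1)) = 1 - 240/210 = -0.142857.
Step 4: Under H0, t = rho * sqrt((n-2)/(1-rho^2)) = -0.2887 ~ t(4).
Step 5: Two-sided p-value from the t-distribution with 4 df = 0.787172.
Step 6: alpha = 0.1. fail to reject H0.

rho = -0.1429, p = 0.787172, fail to reject H0 at alpha = 0.1.


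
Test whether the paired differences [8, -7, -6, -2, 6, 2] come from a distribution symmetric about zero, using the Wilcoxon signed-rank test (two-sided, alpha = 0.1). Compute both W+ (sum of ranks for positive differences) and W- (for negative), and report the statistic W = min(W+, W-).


Step 1: Drop any zero differences (none here) and take |d_i|.
|d| = [8, 7, 6, 2, 6, 2]
Step 2: Midrank |d_i| (ties get averaged ranks).
ranks: |8|->6, |7|->5, |6|->3.5, |2|->1.5, |6|->3.5, |2|->1.5
Step 3: Attach original signs; sum ranks with positive sign and with negative sign.
W+ = 6 + 3.5 + 1.5 = 11
W- = 5 + 3.5 + 1.5 = 10
(Check: W+ + W- = 21 should equal n(n+1)/2 = 21.)
Step 4: Test statistic W = min(W+, W-) = 10.
Step 5: Ties in |d|, so use the tie-corrected normal approximation.
        E[W] = n(n+1)/4 = 6*7/4 = 10.5.
        Tie groups: |d|=2 (t=2), |d|=6 (t=2); sum(t^3 - t) = 12.
        Var[W] = n(n+1)(2n+1)/24 - sum(t^3-t)/48 = 546/24 - 12/48 = 22.5.
        z = (W - E[W]) / sqrt(Var[W]) = (10 - 10.5) / 4.7434 = -0.1054.
        Two-sided p = 2*Phi(z) = 0.916051.
Step 6: alpha = 0.1. fail to reject H0.

W+ = 11, W- = 10, W = min = 10, p = 0.916051, fail to reject H0.


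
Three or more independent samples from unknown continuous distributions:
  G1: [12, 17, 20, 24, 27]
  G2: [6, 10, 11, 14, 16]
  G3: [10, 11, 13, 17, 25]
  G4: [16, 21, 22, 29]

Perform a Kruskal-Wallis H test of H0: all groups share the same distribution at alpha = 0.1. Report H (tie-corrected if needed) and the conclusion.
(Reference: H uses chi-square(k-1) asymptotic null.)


Step 1: Combine all N = 19 observations and assign midranks.
sorted (value, group, rank): (6,G2,1), (10,G2,2.5), (10,G3,2.5), (11,G2,4.5), (11,G3,4.5), (12,G1,6), (13,G3,7), (14,G2,8), (16,G2,9.5), (16,G4,9.5), (17,G1,11.5), (17,G3,11.5), (20,G1,13), (21,G4,14), (22,G4,15), (24,G1,16), (25,G3,17), (27,G1,18), (29,G4,19)
Step 2: Sum ranks within each group.
R_1 = 64.5 (n_1 = 5)
R_2 = 25.5 (n_2 = 5)
R_3 = 42.5 (n_3 = 5)
R_4 = 57.5 (n_4 = 4)
Step 3: H = 12/(N(N+1)) * sum(R_i^2/n_i) - 3(N+1)
     = 12/(19*20) * (64.5^2/5 + 25.5^2/5 + 42.5^2/5 + 57.5^2/4) - 3*20
     = 0.031579 * 2149.91 - 60
     = 7.891974.
Step 4: Ties present; correction factor C = 1 - 24/(19^3 - 19) = 0.996491. Corrected H = 7.891974 / 0.996491 = 7.919762.
Step 5: Under H0, H ~ chi^2(3); p-value = 0.047699.
Step 6: alpha = 0.1. reject H0.

H = 7.9198, df = 3, p = 0.047699, reject H0.


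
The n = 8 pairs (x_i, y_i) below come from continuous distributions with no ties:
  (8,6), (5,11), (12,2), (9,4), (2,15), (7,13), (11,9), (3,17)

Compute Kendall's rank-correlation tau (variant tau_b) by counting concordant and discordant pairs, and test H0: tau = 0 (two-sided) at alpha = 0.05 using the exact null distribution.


Step 1: Enumerate the 28 unordered pairs (i,j) with i<j and classify each by sign(x_j-x_i) * sign(y_j-y_i).
  (1,2):dx=-3,dy=+5->D; (1,3):dx=+4,dy=-4->D; (1,4):dx=+1,dy=-2->D; (1,5):dx=-6,dy=+9->D
  (1,6):dx=-1,dy=+7->D; (1,7):dx=+3,dy=+3->C; (1,8):dx=-5,dy=+11->D; (2,3):dx=+7,dy=-9->D
  (2,4):dx=+4,dy=-7->D; (2,5):dx=-3,dy=+4->D; (2,6):dx=+2,dy=+2->C; (2,7):dx=+6,dy=-2->D
  (2,8):dx=-2,dy=+6->D; (3,4):dx=-3,dy=+2->D; (3,5):dx=-10,dy=+13->D; (3,6):dx=-5,dy=+11->D
  (3,7):dx=-1,dy=+7->D; (3,8):dx=-9,dy=+15->D; (4,5):dx=-7,dy=+11->D; (4,6):dx=-2,dy=+9->D
  (4,7):dx=+2,dy=+5->C; (4,8):dx=-6,dy=+13->D; (5,6):dx=+5,dy=-2->D; (5,7):dx=+9,dy=-6->D
  (5,8):dx=+1,dy=+2->C; (6,7):dx=+4,dy=-4->D; (6,8):dx=-4,dy=+4->D; (7,8):dx=-8,dy=+8->D
Step 2: C = 4, D = 24, total pairs = 28.
Step 3: tau = (C - D)/(n(n-1)/2) = (4 - 24)/28 = -0.714286.
Step 4: Exact two-sided p-value (enumerate n! = 40320 permutations of y under H0): p = 0.014137.
Step 5: alpha = 0.05. reject H0.

tau_b = -0.7143 (C=4, D=24), p = 0.014137, reject H0.


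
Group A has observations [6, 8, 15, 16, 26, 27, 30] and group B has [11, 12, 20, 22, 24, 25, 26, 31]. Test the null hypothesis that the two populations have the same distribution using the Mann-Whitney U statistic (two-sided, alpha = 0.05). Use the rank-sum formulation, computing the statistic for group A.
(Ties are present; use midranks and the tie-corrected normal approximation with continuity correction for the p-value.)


Step 1: Combine and sort all 15 observations; assign midranks.
sorted (value, group): (6,X), (8,X), (11,Y), (12,Y), (15,X), (16,X), (20,Y), (22,Y), (24,Y), (25,Y), (26,X), (26,Y), (27,X), (30,X), (31,Y)
ranks: 6->1, 8->2, 11->3, 12->4, 15->5, 16->6, 20->7, 22->8, 24->9, 25->10, 26->11.5, 26->11.5, 27->13, 30->14, 31->15
Step 2: Rank sum for X: R1 = 1 + 2 + 5 + 6 + 11.5 + 13 + 14 = 52.5.
Step 3: U_X = R1 - n1(n1+1)/2 = 52.5 - 7*8/2 = 52.5 - 28 = 24.5.
       U_Y = n1*n2 - U_X = 56 - 24.5 = 31.5.
Step 4: Ties are present, so use the tie-corrected normal approximation (with continuity correction) for the p-value.
Step 5: p-value = 0.728221; compare to alpha = 0.05. fail to reject H0.

U_X = 24.5, p = 0.728221, fail to reject H0 at alpha = 0.05.


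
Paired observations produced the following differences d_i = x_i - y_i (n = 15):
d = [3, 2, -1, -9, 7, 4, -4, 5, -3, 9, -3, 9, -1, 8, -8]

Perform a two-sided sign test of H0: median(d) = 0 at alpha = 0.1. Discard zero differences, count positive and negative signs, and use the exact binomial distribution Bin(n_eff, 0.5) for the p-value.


Step 1: Discard zero differences. Original n = 15; n_eff = number of nonzero differences = 15.
Nonzero differences (with sign): +3, +2, -1, -9, +7, +4, -4, +5, -3, +9, -3, +9, -1, +8, -8
Step 2: Count signs: positive = 8, negative = 7.
Step 3: Under H0: P(positive) = 0.5, so the number of positives S ~ Bin(15, 0.5).
Step 4: Two-sided exact p-value = sum of Bin(15,0.5) probabilities at or below the observed probability = 1.000000.
Step 5: alpha = 0.1. fail to reject H0.

n_eff = 15, pos = 8, neg = 7, p = 1.000000, fail to reject H0.


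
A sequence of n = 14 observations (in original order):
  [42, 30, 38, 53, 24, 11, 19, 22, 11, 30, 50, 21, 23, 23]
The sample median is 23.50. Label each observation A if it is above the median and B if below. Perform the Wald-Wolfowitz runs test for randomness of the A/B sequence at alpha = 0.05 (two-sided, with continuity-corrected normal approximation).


Step 1: Compute median = 23.50; label A = above, B = below.
Labels in order: AAAAABBBBAABBB  (n_A = 7, n_B = 7)
Step 2: Count runs R = 4.
Step 3: Under H0 (random ordering), E[R] = 2*n_A*n_B/(n_A+n_B) + 1 = 2*7*7/14 + 1 = 8.0000.
        Var[R] = 2*n_A*n_B*(2*n_A*n_B - n_A - n_B) / ((n_A+n_B)^2 * (n_A+n_B-1)) = 8232/2548 = 3.2308.
        SD[R] = 1.7974.
Step 4: Continuity-corrected z = (R + 0.5 - E[R]) / SD[R] = (4 + 0.5 - 8.0000) / 1.7974 = -1.9472.
Step 5: Two-sided p-value via normal approximation = 2*(1 - Phi(|z|)) = 0.051508.
Step 6: alpha = 0.05. fail to reject H0.

R = 4, z = -1.9472, p = 0.051508, fail to reject H0.


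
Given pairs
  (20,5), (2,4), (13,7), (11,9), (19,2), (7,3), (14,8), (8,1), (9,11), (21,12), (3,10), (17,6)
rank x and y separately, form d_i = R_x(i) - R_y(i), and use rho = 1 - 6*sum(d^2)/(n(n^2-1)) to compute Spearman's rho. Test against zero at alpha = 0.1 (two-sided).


Step 1: Rank x and y separately (midranks; no ties here).
rank(x): 20->11, 2->1, 13->7, 11->6, 19->10, 7->3, 14->8, 8->4, 9->5, 21->12, 3->2, 17->9
rank(y): 5->5, 4->4, 7->7, 9->9, 2->2, 3->3, 8->8, 1->1, 11->11, 12->12, 10->10, 6->6
Step 2: d_i = R_x(i) - R_y(i); compute d_i^2.
  (11-5)^2=36, (1-4)^2=9, (7-7)^2=0, (6-9)^2=9, (10-2)^2=64, (3-3)^2=0, (8-8)^2=0, (4-1)^2=9, (5-11)^2=36, (12-12)^2=0, (2-10)^2=64, (9-6)^2=9
sum(d^2) = 236.
Step 3: rho = 1 - 6*236 / (12*(12^2 - 1)) = 1 - 1416/1716 = 0.174825.
Step 4: Under H0, t = rho * sqrt((n-2)/(1-rho^2)) = 0.5615 ~ t(10).
Step 5: Two-sided p-value from the t-distribution with 10 df = 0.586824.
Step 6: alpha = 0.1. fail to reject H0.

rho = 0.1748, p = 0.586824, fail to reject H0 at alpha = 0.1.


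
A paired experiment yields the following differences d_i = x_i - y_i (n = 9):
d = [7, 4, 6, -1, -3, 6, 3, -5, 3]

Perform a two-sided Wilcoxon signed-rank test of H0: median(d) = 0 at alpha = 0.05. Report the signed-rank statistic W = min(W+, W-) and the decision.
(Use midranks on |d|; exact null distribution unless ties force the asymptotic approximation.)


Step 1: Drop any zero differences (none here) and take |d_i|.
|d| = [7, 4, 6, 1, 3, 6, 3, 5, 3]
Step 2: Midrank |d_i| (ties get averaged ranks).
ranks: |7|->9, |4|->5, |6|->7.5, |1|->1, |3|->3, |6|->7.5, |3|->3, |5|->6, |3|->3
Step 3: Attach original signs; sum ranks with positive sign and with negative sign.
W+ = 9 + 5 + 7.5 + 7.5 + 3 + 3 = 35
W- = 1 + 3 + 6 = 10
(Check: W+ + W- = 45 should equal n(n+1)/2 = 45.)
Step 4: Test statistic W = min(W+, W-) = 10.
Step 5: Ties in |d|, so use the tie-corrected normal approximation.
        E[W] = n(n+1)/4 = 9*10/4 = 22.5.
        Tie groups: |d|=3 (t=3), |d|=6 (t=2); sum(t^3 - t) = 30.
        Var[W] = n(n+1)(2n+1)/24 - sum(t^3-t)/48 = 1710/24 - 30/48 = 70.625.
        z = (W - E[W]) / sqrt(Var[W]) = (10 - 22.5) / 8.4039 = -1.4874.
        Two-sided p = 2*Phi(z) = 0.136906.
Step 6: alpha = 0.05. fail to reject H0.

W+ = 35, W- = 10, W = min = 10, p = 0.136906, fail to reject H0.


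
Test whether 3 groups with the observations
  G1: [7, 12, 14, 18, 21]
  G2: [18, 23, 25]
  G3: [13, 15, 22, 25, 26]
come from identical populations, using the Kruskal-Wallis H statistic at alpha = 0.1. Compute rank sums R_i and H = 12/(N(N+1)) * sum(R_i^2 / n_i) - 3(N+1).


Step 1: Combine all N = 13 observations and assign midranks.
sorted (value, group, rank): (7,G1,1), (12,G1,2), (13,G3,3), (14,G1,4), (15,G3,5), (18,G1,6.5), (18,G2,6.5), (21,G1,8), (22,G3,9), (23,G2,10), (25,G2,11.5), (25,G3,11.5), (26,G3,13)
Step 2: Sum ranks within each group.
R_1 = 21.5 (n_1 = 5)
R_2 = 28 (n_2 = 3)
R_3 = 41.5 (n_3 = 5)
Step 3: H = 12/(N(N+1)) * sum(R_i^2/n_i) - 3(N+1)
     = 12/(13*14) * (21.5^2/5 + 28^2/3 + 41.5^2/5) - 3*14
     = 0.065934 * 698.233 - 42
     = 4.037363.
Step 4: Ties present; correction factor C = 1 - 12/(13^3 - 13) = 0.994505. Corrected H = 4.037363 / 0.994505 = 4.059669.
Step 5: Under H0, H ~ chi^2(2); p-value = 0.131357.
Step 6: alpha = 0.1. fail to reject H0.

H = 4.0597, df = 2, p = 0.131357, fail to reject H0.


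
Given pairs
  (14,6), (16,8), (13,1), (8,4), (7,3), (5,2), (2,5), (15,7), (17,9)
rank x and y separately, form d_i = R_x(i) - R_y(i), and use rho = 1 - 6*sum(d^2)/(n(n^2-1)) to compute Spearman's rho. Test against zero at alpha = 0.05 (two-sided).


Step 1: Rank x and y separately (midranks; no ties here).
rank(x): 14->6, 16->8, 13->5, 8->4, 7->3, 5->2, 2->1, 15->7, 17->9
rank(y): 6->6, 8->8, 1->1, 4->4, 3->3, 2->2, 5->5, 7->7, 9->9
Step 2: d_i = R_x(i) - R_y(i); compute d_i^2.
  (6-6)^2=0, (8-8)^2=0, (5-1)^2=16, (4-4)^2=0, (3-3)^2=0, (2-2)^2=0, (1-5)^2=16, (7-7)^2=0, (9-9)^2=0
sum(d^2) = 32.
Step 3: rho = 1 - 6*32 / (9*(9^2 - 1)) = 1 - 192/720 = 0.733333.
Step 4: Under H0, t = rho * sqrt((n-2)/(1-rho^2)) = 2.8538 ~ t(7).
Step 5: Two-sided p-value from the t-distribution with 7 df = 0.024554.
Step 6: alpha = 0.05. reject H0.

rho = 0.7333, p = 0.024554, reject H0 at alpha = 0.05.


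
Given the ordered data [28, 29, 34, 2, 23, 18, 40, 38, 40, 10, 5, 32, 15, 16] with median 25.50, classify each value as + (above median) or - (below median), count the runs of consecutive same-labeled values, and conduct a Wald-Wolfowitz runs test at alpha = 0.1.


Step 1: Compute median = 25.50; label A = above, B = below.
Labels in order: AAABBBAAABBABB  (n_A = 7, n_B = 7)
Step 2: Count runs R = 6.
Step 3: Under H0 (random ordering), E[R] = 2*n_A*n_B/(n_A+n_B) + 1 = 2*7*7/14 + 1 = 8.0000.
        Var[R] = 2*n_A*n_B*(2*n_A*n_B - n_A - n_B) / ((n_A+n_B)^2 * (n_A+n_B-1)) = 8232/2548 = 3.2308.
        SD[R] = 1.7974.
Step 4: Continuity-corrected z = (R + 0.5 - E[R]) / SD[R] = (6 + 0.5 - 8.0000) / 1.7974 = -0.8345.
Step 5: Two-sided p-value via normal approximation = 2*(1 - Phi(|z|)) = 0.403986.
Step 6: alpha = 0.1. fail to reject H0.

R = 6, z = -0.8345, p = 0.403986, fail to reject H0.


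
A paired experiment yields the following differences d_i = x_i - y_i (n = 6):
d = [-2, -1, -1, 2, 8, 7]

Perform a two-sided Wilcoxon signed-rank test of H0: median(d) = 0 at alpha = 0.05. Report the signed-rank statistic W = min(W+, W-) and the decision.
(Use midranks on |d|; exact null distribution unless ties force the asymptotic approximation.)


Step 1: Drop any zero differences (none here) and take |d_i|.
|d| = [2, 1, 1, 2, 8, 7]
Step 2: Midrank |d_i| (ties get averaged ranks).
ranks: |2|->3.5, |1|->1.5, |1|->1.5, |2|->3.5, |8|->6, |7|->5
Step 3: Attach original signs; sum ranks with positive sign and with negative sign.
W+ = 3.5 + 6 + 5 = 14.5
W- = 3.5 + 1.5 + 1.5 = 6.5
(Check: W+ + W- = 21 should equal n(n+1)/2 = 21.)
Step 4: Test statistic W = min(W+, W-) = 6.5.
Step 5: Ties in |d|, so use the tie-corrected normal approximation.
        E[W] = n(n+1)/4 = 6*7/4 = 10.5.
        Tie groups: |d|=1 (t=2), |d|=2 (t=2); sum(t^3 - t) = 12.
        Var[W] = n(n+1)(2n+1)/24 - sum(t^3-t)/48 = 546/24 - 12/48 = 22.5.
        z = (W - E[W]) / sqrt(Var[W]) = (6.5 - 10.5) / 4.7434 = -0.8433.
        Two-sided p = 2*Phi(z) = 0.399075.
Step 6: alpha = 0.05. fail to reject H0.

W+ = 14.5, W- = 6.5, W = min = 6.5, p = 0.399075, fail to reject H0.


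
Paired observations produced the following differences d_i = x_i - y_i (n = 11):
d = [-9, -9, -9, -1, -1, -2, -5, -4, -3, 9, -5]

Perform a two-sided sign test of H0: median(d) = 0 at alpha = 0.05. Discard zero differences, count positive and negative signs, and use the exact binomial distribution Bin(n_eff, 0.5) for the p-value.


Step 1: Discard zero differences. Original n = 11; n_eff = number of nonzero differences = 11.
Nonzero differences (with sign): -9, -9, -9, -1, -1, -2, -5, -4, -3, +9, -5
Step 2: Count signs: positive = 1, negative = 10.
Step 3: Under H0: P(positive) = 0.5, so the number of positives S ~ Bin(11, 0.5).
Step 4: Two-sided exact p-value = sum of Bin(11,0.5) probabilities at or below the observed probability = 0.011719.
Step 5: alpha = 0.05. reject H0.

n_eff = 11, pos = 1, neg = 10, p = 0.011719, reject H0.


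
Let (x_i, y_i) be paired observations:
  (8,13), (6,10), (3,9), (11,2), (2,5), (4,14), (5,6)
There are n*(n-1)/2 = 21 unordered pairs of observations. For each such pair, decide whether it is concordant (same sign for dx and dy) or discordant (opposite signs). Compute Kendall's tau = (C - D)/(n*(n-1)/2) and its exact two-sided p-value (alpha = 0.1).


Step 1: Enumerate the 21 unordered pairs (i,j) with i<j and classify each by sign(x_j-x_i) * sign(y_j-y_i).
  (1,2):dx=-2,dy=-3->C; (1,3):dx=-5,dy=-4->C; (1,4):dx=+3,dy=-11->D; (1,5):dx=-6,dy=-8->C
  (1,6):dx=-4,dy=+1->D; (1,7):dx=-3,dy=-7->C; (2,3):dx=-3,dy=-1->C; (2,4):dx=+5,dy=-8->D
  (2,5):dx=-4,dy=-5->C; (2,6):dx=-2,dy=+4->D; (2,7):dx=-1,dy=-4->C; (3,4):dx=+8,dy=-7->D
  (3,5):dx=-1,dy=-4->C; (3,6):dx=+1,dy=+5->C; (3,7):dx=+2,dy=-3->D; (4,5):dx=-9,dy=+3->D
  (4,6):dx=-7,dy=+12->D; (4,7):dx=-6,dy=+4->D; (5,6):dx=+2,dy=+9->C; (5,7):dx=+3,dy=+1->C
  (6,7):dx=+1,dy=-8->D
Step 2: C = 11, D = 10, total pairs = 21.
Step 3: tau = (C - D)/(n(n-1)/2) = (11 - 10)/21 = 0.047619.
Step 4: Exact two-sided p-value (enumerate n! = 5040 permutations of y under H0): p = 1.000000.
Step 5: alpha = 0.1. fail to reject H0.

tau_b = 0.0476 (C=11, D=10), p = 1.000000, fail to reject H0.


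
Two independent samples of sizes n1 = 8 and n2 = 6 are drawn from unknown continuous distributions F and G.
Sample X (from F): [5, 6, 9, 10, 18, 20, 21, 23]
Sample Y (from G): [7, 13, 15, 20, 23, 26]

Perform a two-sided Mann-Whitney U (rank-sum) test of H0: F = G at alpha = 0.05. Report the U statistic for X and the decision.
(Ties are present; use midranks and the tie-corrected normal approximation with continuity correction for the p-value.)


Step 1: Combine and sort all 14 observations; assign midranks.
sorted (value, group): (5,X), (6,X), (7,Y), (9,X), (10,X), (13,Y), (15,Y), (18,X), (20,X), (20,Y), (21,X), (23,X), (23,Y), (26,Y)
ranks: 5->1, 6->2, 7->3, 9->4, 10->5, 13->6, 15->7, 18->8, 20->9.5, 20->9.5, 21->11, 23->12.5, 23->12.5, 26->14
Step 2: Rank sum for X: R1 = 1 + 2 + 4 + 5 + 8 + 9.5 + 11 + 12.5 = 53.
Step 3: U_X = R1 - n1(n1+1)/2 = 53 - 8*9/2 = 53 - 36 = 17.
       U_Y = n1*n2 - U_X = 48 - 17 = 31.
Step 4: Ties are present, so use the tie-corrected normal approximation (with continuity correction) for the p-value.
Step 5: p-value = 0.400350; compare to alpha = 0.05. fail to reject H0.

U_X = 17, p = 0.400350, fail to reject H0 at alpha = 0.05.


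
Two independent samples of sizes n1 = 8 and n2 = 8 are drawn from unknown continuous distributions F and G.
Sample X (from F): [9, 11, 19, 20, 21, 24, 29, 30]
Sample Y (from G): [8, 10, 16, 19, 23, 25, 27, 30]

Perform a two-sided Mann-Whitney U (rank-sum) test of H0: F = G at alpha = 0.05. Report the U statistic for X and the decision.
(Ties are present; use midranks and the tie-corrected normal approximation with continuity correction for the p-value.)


Step 1: Combine and sort all 16 observations; assign midranks.
sorted (value, group): (8,Y), (9,X), (10,Y), (11,X), (16,Y), (19,X), (19,Y), (20,X), (21,X), (23,Y), (24,X), (25,Y), (27,Y), (29,X), (30,X), (30,Y)
ranks: 8->1, 9->2, 10->3, 11->4, 16->5, 19->6.5, 19->6.5, 20->8, 21->9, 23->10, 24->11, 25->12, 27->13, 29->14, 30->15.5, 30->15.5
Step 2: Rank sum for X: R1 = 2 + 4 + 6.5 + 8 + 9 + 11 + 14 + 15.5 = 70.
Step 3: U_X = R1 - n1(n1+1)/2 = 70 - 8*9/2 = 70 - 36 = 34.
       U_Y = n1*n2 - U_X = 64 - 34 = 30.
Step 4: Ties are present, so use the tie-corrected normal approximation (with continuity correction) for the p-value.
Step 5: p-value = 0.874643; compare to alpha = 0.05. fail to reject H0.

U_X = 34, p = 0.874643, fail to reject H0 at alpha = 0.05.


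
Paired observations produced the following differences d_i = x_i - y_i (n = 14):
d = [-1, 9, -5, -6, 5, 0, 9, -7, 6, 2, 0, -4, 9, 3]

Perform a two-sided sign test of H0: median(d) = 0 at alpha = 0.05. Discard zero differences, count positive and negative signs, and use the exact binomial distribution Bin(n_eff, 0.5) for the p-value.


Step 1: Discard zero differences. Original n = 14; n_eff = number of nonzero differences = 12.
Nonzero differences (with sign): -1, +9, -5, -6, +5, +9, -7, +6, +2, -4, +9, +3
Step 2: Count signs: positive = 7, negative = 5.
Step 3: Under H0: P(positive) = 0.5, so the number of positives S ~ Bin(12, 0.5).
Step 4: Two-sided exact p-value = sum of Bin(12,0.5) probabilities at or below the observed probability = 0.774414.
Step 5: alpha = 0.05. fail to reject H0.

n_eff = 12, pos = 7, neg = 5, p = 0.774414, fail to reject H0.
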